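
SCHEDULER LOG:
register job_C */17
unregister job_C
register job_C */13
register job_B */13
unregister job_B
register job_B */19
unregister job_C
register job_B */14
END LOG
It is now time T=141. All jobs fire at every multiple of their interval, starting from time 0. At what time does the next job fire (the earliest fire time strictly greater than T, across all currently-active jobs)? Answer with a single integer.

Answer: 154

Derivation:
Op 1: register job_C */17 -> active={job_C:*/17}
Op 2: unregister job_C -> active={}
Op 3: register job_C */13 -> active={job_C:*/13}
Op 4: register job_B */13 -> active={job_B:*/13, job_C:*/13}
Op 5: unregister job_B -> active={job_C:*/13}
Op 6: register job_B */19 -> active={job_B:*/19, job_C:*/13}
Op 7: unregister job_C -> active={job_B:*/19}
Op 8: register job_B */14 -> active={job_B:*/14}
  job_B: interval 14, next fire after T=141 is 154
Earliest fire time = 154 (job job_B)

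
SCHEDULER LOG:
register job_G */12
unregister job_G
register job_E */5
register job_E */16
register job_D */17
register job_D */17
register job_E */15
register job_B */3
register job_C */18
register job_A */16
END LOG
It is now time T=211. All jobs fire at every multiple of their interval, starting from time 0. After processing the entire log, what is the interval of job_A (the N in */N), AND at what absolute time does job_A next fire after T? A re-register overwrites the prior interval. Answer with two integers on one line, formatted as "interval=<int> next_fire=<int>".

Answer: interval=16 next_fire=224

Derivation:
Op 1: register job_G */12 -> active={job_G:*/12}
Op 2: unregister job_G -> active={}
Op 3: register job_E */5 -> active={job_E:*/5}
Op 4: register job_E */16 -> active={job_E:*/16}
Op 5: register job_D */17 -> active={job_D:*/17, job_E:*/16}
Op 6: register job_D */17 -> active={job_D:*/17, job_E:*/16}
Op 7: register job_E */15 -> active={job_D:*/17, job_E:*/15}
Op 8: register job_B */3 -> active={job_B:*/3, job_D:*/17, job_E:*/15}
Op 9: register job_C */18 -> active={job_B:*/3, job_C:*/18, job_D:*/17, job_E:*/15}
Op 10: register job_A */16 -> active={job_A:*/16, job_B:*/3, job_C:*/18, job_D:*/17, job_E:*/15}
Final interval of job_A = 16
Next fire of job_A after T=211: (211//16+1)*16 = 224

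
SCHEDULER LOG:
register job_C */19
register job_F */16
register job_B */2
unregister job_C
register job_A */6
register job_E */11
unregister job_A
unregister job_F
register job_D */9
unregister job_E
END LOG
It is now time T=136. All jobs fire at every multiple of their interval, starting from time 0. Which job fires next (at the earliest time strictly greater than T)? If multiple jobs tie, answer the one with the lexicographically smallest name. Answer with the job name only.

Op 1: register job_C */19 -> active={job_C:*/19}
Op 2: register job_F */16 -> active={job_C:*/19, job_F:*/16}
Op 3: register job_B */2 -> active={job_B:*/2, job_C:*/19, job_F:*/16}
Op 4: unregister job_C -> active={job_B:*/2, job_F:*/16}
Op 5: register job_A */6 -> active={job_A:*/6, job_B:*/2, job_F:*/16}
Op 6: register job_E */11 -> active={job_A:*/6, job_B:*/2, job_E:*/11, job_F:*/16}
Op 7: unregister job_A -> active={job_B:*/2, job_E:*/11, job_F:*/16}
Op 8: unregister job_F -> active={job_B:*/2, job_E:*/11}
Op 9: register job_D */9 -> active={job_B:*/2, job_D:*/9, job_E:*/11}
Op 10: unregister job_E -> active={job_B:*/2, job_D:*/9}
  job_B: interval 2, next fire after T=136 is 138
  job_D: interval 9, next fire after T=136 is 144
Earliest = 138, winner (lex tiebreak) = job_B

Answer: job_B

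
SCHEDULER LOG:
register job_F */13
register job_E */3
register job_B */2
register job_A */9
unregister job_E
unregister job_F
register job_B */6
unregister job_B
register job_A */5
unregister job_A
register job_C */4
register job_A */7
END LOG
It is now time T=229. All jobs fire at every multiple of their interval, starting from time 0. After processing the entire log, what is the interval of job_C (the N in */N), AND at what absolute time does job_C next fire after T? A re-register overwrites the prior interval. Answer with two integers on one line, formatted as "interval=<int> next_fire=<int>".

Op 1: register job_F */13 -> active={job_F:*/13}
Op 2: register job_E */3 -> active={job_E:*/3, job_F:*/13}
Op 3: register job_B */2 -> active={job_B:*/2, job_E:*/3, job_F:*/13}
Op 4: register job_A */9 -> active={job_A:*/9, job_B:*/2, job_E:*/3, job_F:*/13}
Op 5: unregister job_E -> active={job_A:*/9, job_B:*/2, job_F:*/13}
Op 6: unregister job_F -> active={job_A:*/9, job_B:*/2}
Op 7: register job_B */6 -> active={job_A:*/9, job_B:*/6}
Op 8: unregister job_B -> active={job_A:*/9}
Op 9: register job_A */5 -> active={job_A:*/5}
Op 10: unregister job_A -> active={}
Op 11: register job_C */4 -> active={job_C:*/4}
Op 12: register job_A */7 -> active={job_A:*/7, job_C:*/4}
Final interval of job_C = 4
Next fire of job_C after T=229: (229//4+1)*4 = 232

Answer: interval=4 next_fire=232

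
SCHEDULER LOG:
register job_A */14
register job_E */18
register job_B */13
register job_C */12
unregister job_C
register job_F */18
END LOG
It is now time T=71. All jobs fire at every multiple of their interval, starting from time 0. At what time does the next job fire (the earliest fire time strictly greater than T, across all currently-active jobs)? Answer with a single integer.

Op 1: register job_A */14 -> active={job_A:*/14}
Op 2: register job_E */18 -> active={job_A:*/14, job_E:*/18}
Op 3: register job_B */13 -> active={job_A:*/14, job_B:*/13, job_E:*/18}
Op 4: register job_C */12 -> active={job_A:*/14, job_B:*/13, job_C:*/12, job_E:*/18}
Op 5: unregister job_C -> active={job_A:*/14, job_B:*/13, job_E:*/18}
Op 6: register job_F */18 -> active={job_A:*/14, job_B:*/13, job_E:*/18, job_F:*/18}
  job_A: interval 14, next fire after T=71 is 84
  job_B: interval 13, next fire after T=71 is 78
  job_E: interval 18, next fire after T=71 is 72
  job_F: interval 18, next fire after T=71 is 72
Earliest fire time = 72 (job job_E)

Answer: 72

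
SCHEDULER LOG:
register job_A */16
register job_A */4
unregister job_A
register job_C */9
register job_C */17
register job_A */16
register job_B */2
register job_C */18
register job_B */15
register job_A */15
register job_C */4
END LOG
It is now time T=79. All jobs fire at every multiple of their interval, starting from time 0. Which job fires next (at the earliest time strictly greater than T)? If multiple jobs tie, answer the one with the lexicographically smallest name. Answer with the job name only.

Answer: job_C

Derivation:
Op 1: register job_A */16 -> active={job_A:*/16}
Op 2: register job_A */4 -> active={job_A:*/4}
Op 3: unregister job_A -> active={}
Op 4: register job_C */9 -> active={job_C:*/9}
Op 5: register job_C */17 -> active={job_C:*/17}
Op 6: register job_A */16 -> active={job_A:*/16, job_C:*/17}
Op 7: register job_B */2 -> active={job_A:*/16, job_B:*/2, job_C:*/17}
Op 8: register job_C */18 -> active={job_A:*/16, job_B:*/2, job_C:*/18}
Op 9: register job_B */15 -> active={job_A:*/16, job_B:*/15, job_C:*/18}
Op 10: register job_A */15 -> active={job_A:*/15, job_B:*/15, job_C:*/18}
Op 11: register job_C */4 -> active={job_A:*/15, job_B:*/15, job_C:*/4}
  job_A: interval 15, next fire after T=79 is 90
  job_B: interval 15, next fire after T=79 is 90
  job_C: interval 4, next fire after T=79 is 80
Earliest = 80, winner (lex tiebreak) = job_C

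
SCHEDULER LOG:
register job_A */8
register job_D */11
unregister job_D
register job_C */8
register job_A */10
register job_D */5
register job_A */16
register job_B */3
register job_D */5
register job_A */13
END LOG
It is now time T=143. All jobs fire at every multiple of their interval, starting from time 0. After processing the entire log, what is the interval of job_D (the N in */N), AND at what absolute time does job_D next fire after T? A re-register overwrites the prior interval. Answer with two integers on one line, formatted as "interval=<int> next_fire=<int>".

Op 1: register job_A */8 -> active={job_A:*/8}
Op 2: register job_D */11 -> active={job_A:*/8, job_D:*/11}
Op 3: unregister job_D -> active={job_A:*/8}
Op 4: register job_C */8 -> active={job_A:*/8, job_C:*/8}
Op 5: register job_A */10 -> active={job_A:*/10, job_C:*/8}
Op 6: register job_D */5 -> active={job_A:*/10, job_C:*/8, job_D:*/5}
Op 7: register job_A */16 -> active={job_A:*/16, job_C:*/8, job_D:*/5}
Op 8: register job_B */3 -> active={job_A:*/16, job_B:*/3, job_C:*/8, job_D:*/5}
Op 9: register job_D */5 -> active={job_A:*/16, job_B:*/3, job_C:*/8, job_D:*/5}
Op 10: register job_A */13 -> active={job_A:*/13, job_B:*/3, job_C:*/8, job_D:*/5}
Final interval of job_D = 5
Next fire of job_D after T=143: (143//5+1)*5 = 145

Answer: interval=5 next_fire=145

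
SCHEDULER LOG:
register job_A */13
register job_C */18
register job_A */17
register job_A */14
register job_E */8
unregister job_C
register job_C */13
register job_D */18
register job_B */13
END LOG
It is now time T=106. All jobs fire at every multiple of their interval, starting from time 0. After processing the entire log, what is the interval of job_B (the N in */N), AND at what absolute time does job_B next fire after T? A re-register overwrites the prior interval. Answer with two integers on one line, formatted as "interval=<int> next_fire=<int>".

Answer: interval=13 next_fire=117

Derivation:
Op 1: register job_A */13 -> active={job_A:*/13}
Op 2: register job_C */18 -> active={job_A:*/13, job_C:*/18}
Op 3: register job_A */17 -> active={job_A:*/17, job_C:*/18}
Op 4: register job_A */14 -> active={job_A:*/14, job_C:*/18}
Op 5: register job_E */8 -> active={job_A:*/14, job_C:*/18, job_E:*/8}
Op 6: unregister job_C -> active={job_A:*/14, job_E:*/8}
Op 7: register job_C */13 -> active={job_A:*/14, job_C:*/13, job_E:*/8}
Op 8: register job_D */18 -> active={job_A:*/14, job_C:*/13, job_D:*/18, job_E:*/8}
Op 9: register job_B */13 -> active={job_A:*/14, job_B:*/13, job_C:*/13, job_D:*/18, job_E:*/8}
Final interval of job_B = 13
Next fire of job_B after T=106: (106//13+1)*13 = 117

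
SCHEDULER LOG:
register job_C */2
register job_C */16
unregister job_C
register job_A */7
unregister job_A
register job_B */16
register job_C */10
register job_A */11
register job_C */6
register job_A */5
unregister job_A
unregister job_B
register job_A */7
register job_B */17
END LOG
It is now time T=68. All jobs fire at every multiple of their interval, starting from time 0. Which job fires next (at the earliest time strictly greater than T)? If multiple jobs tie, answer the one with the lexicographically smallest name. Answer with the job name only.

Op 1: register job_C */2 -> active={job_C:*/2}
Op 2: register job_C */16 -> active={job_C:*/16}
Op 3: unregister job_C -> active={}
Op 4: register job_A */7 -> active={job_A:*/7}
Op 5: unregister job_A -> active={}
Op 6: register job_B */16 -> active={job_B:*/16}
Op 7: register job_C */10 -> active={job_B:*/16, job_C:*/10}
Op 8: register job_A */11 -> active={job_A:*/11, job_B:*/16, job_C:*/10}
Op 9: register job_C */6 -> active={job_A:*/11, job_B:*/16, job_C:*/6}
Op 10: register job_A */5 -> active={job_A:*/5, job_B:*/16, job_C:*/6}
Op 11: unregister job_A -> active={job_B:*/16, job_C:*/6}
Op 12: unregister job_B -> active={job_C:*/6}
Op 13: register job_A */7 -> active={job_A:*/7, job_C:*/6}
Op 14: register job_B */17 -> active={job_A:*/7, job_B:*/17, job_C:*/6}
  job_A: interval 7, next fire after T=68 is 70
  job_B: interval 17, next fire after T=68 is 85
  job_C: interval 6, next fire after T=68 is 72
Earliest = 70, winner (lex tiebreak) = job_A

Answer: job_A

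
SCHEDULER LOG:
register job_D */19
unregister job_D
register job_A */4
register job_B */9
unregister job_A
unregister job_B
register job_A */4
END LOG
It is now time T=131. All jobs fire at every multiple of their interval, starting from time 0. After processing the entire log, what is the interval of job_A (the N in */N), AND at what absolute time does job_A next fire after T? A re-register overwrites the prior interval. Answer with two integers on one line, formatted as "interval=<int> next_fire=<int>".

Answer: interval=4 next_fire=132

Derivation:
Op 1: register job_D */19 -> active={job_D:*/19}
Op 2: unregister job_D -> active={}
Op 3: register job_A */4 -> active={job_A:*/4}
Op 4: register job_B */9 -> active={job_A:*/4, job_B:*/9}
Op 5: unregister job_A -> active={job_B:*/9}
Op 6: unregister job_B -> active={}
Op 7: register job_A */4 -> active={job_A:*/4}
Final interval of job_A = 4
Next fire of job_A after T=131: (131//4+1)*4 = 132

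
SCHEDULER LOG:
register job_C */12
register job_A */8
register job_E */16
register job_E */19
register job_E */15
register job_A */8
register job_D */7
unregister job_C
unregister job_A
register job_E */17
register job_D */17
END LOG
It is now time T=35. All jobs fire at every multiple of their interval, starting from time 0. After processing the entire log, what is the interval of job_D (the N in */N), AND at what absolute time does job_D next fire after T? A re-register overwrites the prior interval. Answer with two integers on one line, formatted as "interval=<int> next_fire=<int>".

Op 1: register job_C */12 -> active={job_C:*/12}
Op 2: register job_A */8 -> active={job_A:*/8, job_C:*/12}
Op 3: register job_E */16 -> active={job_A:*/8, job_C:*/12, job_E:*/16}
Op 4: register job_E */19 -> active={job_A:*/8, job_C:*/12, job_E:*/19}
Op 5: register job_E */15 -> active={job_A:*/8, job_C:*/12, job_E:*/15}
Op 6: register job_A */8 -> active={job_A:*/8, job_C:*/12, job_E:*/15}
Op 7: register job_D */7 -> active={job_A:*/8, job_C:*/12, job_D:*/7, job_E:*/15}
Op 8: unregister job_C -> active={job_A:*/8, job_D:*/7, job_E:*/15}
Op 9: unregister job_A -> active={job_D:*/7, job_E:*/15}
Op 10: register job_E */17 -> active={job_D:*/7, job_E:*/17}
Op 11: register job_D */17 -> active={job_D:*/17, job_E:*/17}
Final interval of job_D = 17
Next fire of job_D after T=35: (35//17+1)*17 = 51

Answer: interval=17 next_fire=51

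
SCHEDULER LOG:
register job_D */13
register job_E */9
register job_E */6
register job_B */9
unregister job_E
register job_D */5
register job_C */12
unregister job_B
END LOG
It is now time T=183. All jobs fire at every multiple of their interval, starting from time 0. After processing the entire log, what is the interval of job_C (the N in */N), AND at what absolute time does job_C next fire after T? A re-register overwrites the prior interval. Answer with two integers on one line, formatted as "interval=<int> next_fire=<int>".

Op 1: register job_D */13 -> active={job_D:*/13}
Op 2: register job_E */9 -> active={job_D:*/13, job_E:*/9}
Op 3: register job_E */6 -> active={job_D:*/13, job_E:*/6}
Op 4: register job_B */9 -> active={job_B:*/9, job_D:*/13, job_E:*/6}
Op 5: unregister job_E -> active={job_B:*/9, job_D:*/13}
Op 6: register job_D */5 -> active={job_B:*/9, job_D:*/5}
Op 7: register job_C */12 -> active={job_B:*/9, job_C:*/12, job_D:*/5}
Op 8: unregister job_B -> active={job_C:*/12, job_D:*/5}
Final interval of job_C = 12
Next fire of job_C after T=183: (183//12+1)*12 = 192

Answer: interval=12 next_fire=192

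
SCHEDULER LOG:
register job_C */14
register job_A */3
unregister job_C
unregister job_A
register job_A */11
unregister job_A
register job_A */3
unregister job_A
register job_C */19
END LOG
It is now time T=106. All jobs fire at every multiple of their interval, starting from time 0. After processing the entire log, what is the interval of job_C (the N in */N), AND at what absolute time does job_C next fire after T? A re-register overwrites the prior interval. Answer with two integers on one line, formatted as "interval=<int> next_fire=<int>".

Answer: interval=19 next_fire=114

Derivation:
Op 1: register job_C */14 -> active={job_C:*/14}
Op 2: register job_A */3 -> active={job_A:*/3, job_C:*/14}
Op 3: unregister job_C -> active={job_A:*/3}
Op 4: unregister job_A -> active={}
Op 5: register job_A */11 -> active={job_A:*/11}
Op 6: unregister job_A -> active={}
Op 7: register job_A */3 -> active={job_A:*/3}
Op 8: unregister job_A -> active={}
Op 9: register job_C */19 -> active={job_C:*/19}
Final interval of job_C = 19
Next fire of job_C after T=106: (106//19+1)*19 = 114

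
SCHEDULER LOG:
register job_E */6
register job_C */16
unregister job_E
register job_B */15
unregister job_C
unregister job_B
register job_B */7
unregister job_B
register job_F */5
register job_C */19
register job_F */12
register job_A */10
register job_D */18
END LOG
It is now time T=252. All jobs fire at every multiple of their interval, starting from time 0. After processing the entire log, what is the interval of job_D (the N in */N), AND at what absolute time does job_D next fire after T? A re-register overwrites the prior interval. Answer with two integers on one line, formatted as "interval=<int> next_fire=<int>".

Answer: interval=18 next_fire=270

Derivation:
Op 1: register job_E */6 -> active={job_E:*/6}
Op 2: register job_C */16 -> active={job_C:*/16, job_E:*/6}
Op 3: unregister job_E -> active={job_C:*/16}
Op 4: register job_B */15 -> active={job_B:*/15, job_C:*/16}
Op 5: unregister job_C -> active={job_B:*/15}
Op 6: unregister job_B -> active={}
Op 7: register job_B */7 -> active={job_B:*/7}
Op 8: unregister job_B -> active={}
Op 9: register job_F */5 -> active={job_F:*/5}
Op 10: register job_C */19 -> active={job_C:*/19, job_F:*/5}
Op 11: register job_F */12 -> active={job_C:*/19, job_F:*/12}
Op 12: register job_A */10 -> active={job_A:*/10, job_C:*/19, job_F:*/12}
Op 13: register job_D */18 -> active={job_A:*/10, job_C:*/19, job_D:*/18, job_F:*/12}
Final interval of job_D = 18
Next fire of job_D after T=252: (252//18+1)*18 = 270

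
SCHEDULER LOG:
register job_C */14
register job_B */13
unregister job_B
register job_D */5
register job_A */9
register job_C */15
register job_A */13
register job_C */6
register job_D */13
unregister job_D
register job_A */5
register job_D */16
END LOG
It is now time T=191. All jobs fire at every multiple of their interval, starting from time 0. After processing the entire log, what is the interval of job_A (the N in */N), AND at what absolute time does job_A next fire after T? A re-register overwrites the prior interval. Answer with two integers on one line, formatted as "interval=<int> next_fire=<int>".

Answer: interval=5 next_fire=195

Derivation:
Op 1: register job_C */14 -> active={job_C:*/14}
Op 2: register job_B */13 -> active={job_B:*/13, job_C:*/14}
Op 3: unregister job_B -> active={job_C:*/14}
Op 4: register job_D */5 -> active={job_C:*/14, job_D:*/5}
Op 5: register job_A */9 -> active={job_A:*/9, job_C:*/14, job_D:*/5}
Op 6: register job_C */15 -> active={job_A:*/9, job_C:*/15, job_D:*/5}
Op 7: register job_A */13 -> active={job_A:*/13, job_C:*/15, job_D:*/5}
Op 8: register job_C */6 -> active={job_A:*/13, job_C:*/6, job_D:*/5}
Op 9: register job_D */13 -> active={job_A:*/13, job_C:*/6, job_D:*/13}
Op 10: unregister job_D -> active={job_A:*/13, job_C:*/6}
Op 11: register job_A */5 -> active={job_A:*/5, job_C:*/6}
Op 12: register job_D */16 -> active={job_A:*/5, job_C:*/6, job_D:*/16}
Final interval of job_A = 5
Next fire of job_A after T=191: (191//5+1)*5 = 195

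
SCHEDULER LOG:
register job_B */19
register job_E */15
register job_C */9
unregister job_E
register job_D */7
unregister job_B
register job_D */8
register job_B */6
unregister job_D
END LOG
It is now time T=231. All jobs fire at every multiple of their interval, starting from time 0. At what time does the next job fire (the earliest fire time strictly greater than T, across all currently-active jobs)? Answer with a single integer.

Op 1: register job_B */19 -> active={job_B:*/19}
Op 2: register job_E */15 -> active={job_B:*/19, job_E:*/15}
Op 3: register job_C */9 -> active={job_B:*/19, job_C:*/9, job_E:*/15}
Op 4: unregister job_E -> active={job_B:*/19, job_C:*/9}
Op 5: register job_D */7 -> active={job_B:*/19, job_C:*/9, job_D:*/7}
Op 6: unregister job_B -> active={job_C:*/9, job_D:*/7}
Op 7: register job_D */8 -> active={job_C:*/9, job_D:*/8}
Op 8: register job_B */6 -> active={job_B:*/6, job_C:*/9, job_D:*/8}
Op 9: unregister job_D -> active={job_B:*/6, job_C:*/9}
  job_B: interval 6, next fire after T=231 is 234
  job_C: interval 9, next fire after T=231 is 234
Earliest fire time = 234 (job job_B)

Answer: 234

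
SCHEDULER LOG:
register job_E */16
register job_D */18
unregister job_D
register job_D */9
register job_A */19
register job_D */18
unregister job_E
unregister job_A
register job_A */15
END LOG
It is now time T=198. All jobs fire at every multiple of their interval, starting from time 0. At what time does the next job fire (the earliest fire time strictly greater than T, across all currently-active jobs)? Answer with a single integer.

Answer: 210

Derivation:
Op 1: register job_E */16 -> active={job_E:*/16}
Op 2: register job_D */18 -> active={job_D:*/18, job_E:*/16}
Op 3: unregister job_D -> active={job_E:*/16}
Op 4: register job_D */9 -> active={job_D:*/9, job_E:*/16}
Op 5: register job_A */19 -> active={job_A:*/19, job_D:*/9, job_E:*/16}
Op 6: register job_D */18 -> active={job_A:*/19, job_D:*/18, job_E:*/16}
Op 7: unregister job_E -> active={job_A:*/19, job_D:*/18}
Op 8: unregister job_A -> active={job_D:*/18}
Op 9: register job_A */15 -> active={job_A:*/15, job_D:*/18}
  job_A: interval 15, next fire after T=198 is 210
  job_D: interval 18, next fire after T=198 is 216
Earliest fire time = 210 (job job_A)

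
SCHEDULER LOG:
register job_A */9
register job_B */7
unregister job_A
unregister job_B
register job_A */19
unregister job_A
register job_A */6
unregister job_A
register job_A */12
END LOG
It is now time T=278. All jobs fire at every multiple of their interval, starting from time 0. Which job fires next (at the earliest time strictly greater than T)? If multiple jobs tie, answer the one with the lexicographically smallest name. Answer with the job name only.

Op 1: register job_A */9 -> active={job_A:*/9}
Op 2: register job_B */7 -> active={job_A:*/9, job_B:*/7}
Op 3: unregister job_A -> active={job_B:*/7}
Op 4: unregister job_B -> active={}
Op 5: register job_A */19 -> active={job_A:*/19}
Op 6: unregister job_A -> active={}
Op 7: register job_A */6 -> active={job_A:*/6}
Op 8: unregister job_A -> active={}
Op 9: register job_A */12 -> active={job_A:*/12}
  job_A: interval 12, next fire after T=278 is 288
Earliest = 288, winner (lex tiebreak) = job_A

Answer: job_A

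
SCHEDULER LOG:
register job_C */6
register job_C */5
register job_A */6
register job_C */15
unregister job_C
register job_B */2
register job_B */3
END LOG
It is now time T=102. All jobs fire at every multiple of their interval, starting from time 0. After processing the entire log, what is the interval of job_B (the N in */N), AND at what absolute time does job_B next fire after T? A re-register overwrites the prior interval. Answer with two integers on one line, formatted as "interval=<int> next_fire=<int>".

Answer: interval=3 next_fire=105

Derivation:
Op 1: register job_C */6 -> active={job_C:*/6}
Op 2: register job_C */5 -> active={job_C:*/5}
Op 3: register job_A */6 -> active={job_A:*/6, job_C:*/5}
Op 4: register job_C */15 -> active={job_A:*/6, job_C:*/15}
Op 5: unregister job_C -> active={job_A:*/6}
Op 6: register job_B */2 -> active={job_A:*/6, job_B:*/2}
Op 7: register job_B */3 -> active={job_A:*/6, job_B:*/3}
Final interval of job_B = 3
Next fire of job_B after T=102: (102//3+1)*3 = 105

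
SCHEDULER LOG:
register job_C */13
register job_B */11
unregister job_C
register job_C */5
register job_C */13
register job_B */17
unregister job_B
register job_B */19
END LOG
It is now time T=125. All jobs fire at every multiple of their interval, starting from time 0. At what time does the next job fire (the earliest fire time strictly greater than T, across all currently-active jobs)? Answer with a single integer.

Op 1: register job_C */13 -> active={job_C:*/13}
Op 2: register job_B */11 -> active={job_B:*/11, job_C:*/13}
Op 3: unregister job_C -> active={job_B:*/11}
Op 4: register job_C */5 -> active={job_B:*/11, job_C:*/5}
Op 5: register job_C */13 -> active={job_B:*/11, job_C:*/13}
Op 6: register job_B */17 -> active={job_B:*/17, job_C:*/13}
Op 7: unregister job_B -> active={job_C:*/13}
Op 8: register job_B */19 -> active={job_B:*/19, job_C:*/13}
  job_B: interval 19, next fire after T=125 is 133
  job_C: interval 13, next fire after T=125 is 130
Earliest fire time = 130 (job job_C)

Answer: 130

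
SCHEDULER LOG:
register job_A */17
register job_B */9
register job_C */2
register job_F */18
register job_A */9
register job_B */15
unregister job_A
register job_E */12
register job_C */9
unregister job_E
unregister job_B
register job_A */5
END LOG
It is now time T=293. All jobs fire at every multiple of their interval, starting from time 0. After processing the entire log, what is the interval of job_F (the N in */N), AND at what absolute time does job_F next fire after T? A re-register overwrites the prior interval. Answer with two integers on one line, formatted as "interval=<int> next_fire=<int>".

Op 1: register job_A */17 -> active={job_A:*/17}
Op 2: register job_B */9 -> active={job_A:*/17, job_B:*/9}
Op 3: register job_C */2 -> active={job_A:*/17, job_B:*/9, job_C:*/2}
Op 4: register job_F */18 -> active={job_A:*/17, job_B:*/9, job_C:*/2, job_F:*/18}
Op 5: register job_A */9 -> active={job_A:*/9, job_B:*/9, job_C:*/2, job_F:*/18}
Op 6: register job_B */15 -> active={job_A:*/9, job_B:*/15, job_C:*/2, job_F:*/18}
Op 7: unregister job_A -> active={job_B:*/15, job_C:*/2, job_F:*/18}
Op 8: register job_E */12 -> active={job_B:*/15, job_C:*/2, job_E:*/12, job_F:*/18}
Op 9: register job_C */9 -> active={job_B:*/15, job_C:*/9, job_E:*/12, job_F:*/18}
Op 10: unregister job_E -> active={job_B:*/15, job_C:*/9, job_F:*/18}
Op 11: unregister job_B -> active={job_C:*/9, job_F:*/18}
Op 12: register job_A */5 -> active={job_A:*/5, job_C:*/9, job_F:*/18}
Final interval of job_F = 18
Next fire of job_F after T=293: (293//18+1)*18 = 306

Answer: interval=18 next_fire=306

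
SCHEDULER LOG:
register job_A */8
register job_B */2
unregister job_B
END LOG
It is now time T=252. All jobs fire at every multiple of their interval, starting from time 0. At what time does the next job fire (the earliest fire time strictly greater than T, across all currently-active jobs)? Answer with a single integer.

Op 1: register job_A */8 -> active={job_A:*/8}
Op 2: register job_B */2 -> active={job_A:*/8, job_B:*/2}
Op 3: unregister job_B -> active={job_A:*/8}
  job_A: interval 8, next fire after T=252 is 256
Earliest fire time = 256 (job job_A)

Answer: 256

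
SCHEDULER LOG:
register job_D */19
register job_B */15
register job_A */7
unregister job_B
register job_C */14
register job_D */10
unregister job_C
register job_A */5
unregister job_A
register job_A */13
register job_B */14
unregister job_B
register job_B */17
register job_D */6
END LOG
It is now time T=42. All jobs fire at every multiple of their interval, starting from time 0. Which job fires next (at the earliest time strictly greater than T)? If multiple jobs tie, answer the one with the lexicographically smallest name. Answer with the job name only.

Answer: job_D

Derivation:
Op 1: register job_D */19 -> active={job_D:*/19}
Op 2: register job_B */15 -> active={job_B:*/15, job_D:*/19}
Op 3: register job_A */7 -> active={job_A:*/7, job_B:*/15, job_D:*/19}
Op 4: unregister job_B -> active={job_A:*/7, job_D:*/19}
Op 5: register job_C */14 -> active={job_A:*/7, job_C:*/14, job_D:*/19}
Op 6: register job_D */10 -> active={job_A:*/7, job_C:*/14, job_D:*/10}
Op 7: unregister job_C -> active={job_A:*/7, job_D:*/10}
Op 8: register job_A */5 -> active={job_A:*/5, job_D:*/10}
Op 9: unregister job_A -> active={job_D:*/10}
Op 10: register job_A */13 -> active={job_A:*/13, job_D:*/10}
Op 11: register job_B */14 -> active={job_A:*/13, job_B:*/14, job_D:*/10}
Op 12: unregister job_B -> active={job_A:*/13, job_D:*/10}
Op 13: register job_B */17 -> active={job_A:*/13, job_B:*/17, job_D:*/10}
Op 14: register job_D */6 -> active={job_A:*/13, job_B:*/17, job_D:*/6}
  job_A: interval 13, next fire after T=42 is 52
  job_B: interval 17, next fire after T=42 is 51
  job_D: interval 6, next fire after T=42 is 48
Earliest = 48, winner (lex tiebreak) = job_D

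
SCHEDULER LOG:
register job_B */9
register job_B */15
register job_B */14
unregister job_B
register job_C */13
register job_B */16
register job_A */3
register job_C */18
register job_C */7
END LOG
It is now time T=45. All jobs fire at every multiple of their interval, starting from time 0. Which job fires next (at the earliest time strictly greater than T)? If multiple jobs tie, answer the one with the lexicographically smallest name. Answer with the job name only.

Answer: job_A

Derivation:
Op 1: register job_B */9 -> active={job_B:*/9}
Op 2: register job_B */15 -> active={job_B:*/15}
Op 3: register job_B */14 -> active={job_B:*/14}
Op 4: unregister job_B -> active={}
Op 5: register job_C */13 -> active={job_C:*/13}
Op 6: register job_B */16 -> active={job_B:*/16, job_C:*/13}
Op 7: register job_A */3 -> active={job_A:*/3, job_B:*/16, job_C:*/13}
Op 8: register job_C */18 -> active={job_A:*/3, job_B:*/16, job_C:*/18}
Op 9: register job_C */7 -> active={job_A:*/3, job_B:*/16, job_C:*/7}
  job_A: interval 3, next fire after T=45 is 48
  job_B: interval 16, next fire after T=45 is 48
  job_C: interval 7, next fire after T=45 is 49
Earliest = 48, winner (lex tiebreak) = job_A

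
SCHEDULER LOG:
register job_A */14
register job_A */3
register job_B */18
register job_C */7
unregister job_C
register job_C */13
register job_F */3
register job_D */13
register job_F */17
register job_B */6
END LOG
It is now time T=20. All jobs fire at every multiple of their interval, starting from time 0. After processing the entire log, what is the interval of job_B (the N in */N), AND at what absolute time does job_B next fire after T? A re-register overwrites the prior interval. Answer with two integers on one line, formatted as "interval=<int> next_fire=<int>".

Answer: interval=6 next_fire=24

Derivation:
Op 1: register job_A */14 -> active={job_A:*/14}
Op 2: register job_A */3 -> active={job_A:*/3}
Op 3: register job_B */18 -> active={job_A:*/3, job_B:*/18}
Op 4: register job_C */7 -> active={job_A:*/3, job_B:*/18, job_C:*/7}
Op 5: unregister job_C -> active={job_A:*/3, job_B:*/18}
Op 6: register job_C */13 -> active={job_A:*/3, job_B:*/18, job_C:*/13}
Op 7: register job_F */3 -> active={job_A:*/3, job_B:*/18, job_C:*/13, job_F:*/3}
Op 8: register job_D */13 -> active={job_A:*/3, job_B:*/18, job_C:*/13, job_D:*/13, job_F:*/3}
Op 9: register job_F */17 -> active={job_A:*/3, job_B:*/18, job_C:*/13, job_D:*/13, job_F:*/17}
Op 10: register job_B */6 -> active={job_A:*/3, job_B:*/6, job_C:*/13, job_D:*/13, job_F:*/17}
Final interval of job_B = 6
Next fire of job_B after T=20: (20//6+1)*6 = 24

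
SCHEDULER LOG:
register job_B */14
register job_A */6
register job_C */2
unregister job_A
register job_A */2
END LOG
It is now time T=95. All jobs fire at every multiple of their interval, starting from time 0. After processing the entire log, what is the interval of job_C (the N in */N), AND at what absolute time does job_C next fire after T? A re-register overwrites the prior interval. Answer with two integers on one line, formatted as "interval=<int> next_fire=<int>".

Op 1: register job_B */14 -> active={job_B:*/14}
Op 2: register job_A */6 -> active={job_A:*/6, job_B:*/14}
Op 3: register job_C */2 -> active={job_A:*/6, job_B:*/14, job_C:*/2}
Op 4: unregister job_A -> active={job_B:*/14, job_C:*/2}
Op 5: register job_A */2 -> active={job_A:*/2, job_B:*/14, job_C:*/2}
Final interval of job_C = 2
Next fire of job_C after T=95: (95//2+1)*2 = 96

Answer: interval=2 next_fire=96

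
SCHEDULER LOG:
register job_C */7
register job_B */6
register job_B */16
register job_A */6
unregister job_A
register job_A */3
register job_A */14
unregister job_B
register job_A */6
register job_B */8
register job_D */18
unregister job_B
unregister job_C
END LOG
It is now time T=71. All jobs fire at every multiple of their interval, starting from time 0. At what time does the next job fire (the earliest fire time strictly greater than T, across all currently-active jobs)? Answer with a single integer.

Op 1: register job_C */7 -> active={job_C:*/7}
Op 2: register job_B */6 -> active={job_B:*/6, job_C:*/7}
Op 3: register job_B */16 -> active={job_B:*/16, job_C:*/7}
Op 4: register job_A */6 -> active={job_A:*/6, job_B:*/16, job_C:*/7}
Op 5: unregister job_A -> active={job_B:*/16, job_C:*/7}
Op 6: register job_A */3 -> active={job_A:*/3, job_B:*/16, job_C:*/7}
Op 7: register job_A */14 -> active={job_A:*/14, job_B:*/16, job_C:*/7}
Op 8: unregister job_B -> active={job_A:*/14, job_C:*/7}
Op 9: register job_A */6 -> active={job_A:*/6, job_C:*/7}
Op 10: register job_B */8 -> active={job_A:*/6, job_B:*/8, job_C:*/7}
Op 11: register job_D */18 -> active={job_A:*/6, job_B:*/8, job_C:*/7, job_D:*/18}
Op 12: unregister job_B -> active={job_A:*/6, job_C:*/7, job_D:*/18}
Op 13: unregister job_C -> active={job_A:*/6, job_D:*/18}
  job_A: interval 6, next fire after T=71 is 72
  job_D: interval 18, next fire after T=71 is 72
Earliest fire time = 72 (job job_A)

Answer: 72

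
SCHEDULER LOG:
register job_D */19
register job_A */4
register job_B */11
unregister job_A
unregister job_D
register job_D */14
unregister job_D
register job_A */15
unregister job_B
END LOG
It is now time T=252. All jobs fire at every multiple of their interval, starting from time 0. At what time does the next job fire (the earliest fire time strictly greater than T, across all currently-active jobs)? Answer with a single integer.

Op 1: register job_D */19 -> active={job_D:*/19}
Op 2: register job_A */4 -> active={job_A:*/4, job_D:*/19}
Op 3: register job_B */11 -> active={job_A:*/4, job_B:*/11, job_D:*/19}
Op 4: unregister job_A -> active={job_B:*/11, job_D:*/19}
Op 5: unregister job_D -> active={job_B:*/11}
Op 6: register job_D */14 -> active={job_B:*/11, job_D:*/14}
Op 7: unregister job_D -> active={job_B:*/11}
Op 8: register job_A */15 -> active={job_A:*/15, job_B:*/11}
Op 9: unregister job_B -> active={job_A:*/15}
  job_A: interval 15, next fire after T=252 is 255
Earliest fire time = 255 (job job_A)

Answer: 255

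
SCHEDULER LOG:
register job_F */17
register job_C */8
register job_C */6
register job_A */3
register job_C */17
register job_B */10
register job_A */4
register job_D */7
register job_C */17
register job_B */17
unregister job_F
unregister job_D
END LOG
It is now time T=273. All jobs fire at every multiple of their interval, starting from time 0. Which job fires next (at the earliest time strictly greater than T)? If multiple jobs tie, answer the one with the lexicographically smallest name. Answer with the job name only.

Answer: job_A

Derivation:
Op 1: register job_F */17 -> active={job_F:*/17}
Op 2: register job_C */8 -> active={job_C:*/8, job_F:*/17}
Op 3: register job_C */6 -> active={job_C:*/6, job_F:*/17}
Op 4: register job_A */3 -> active={job_A:*/3, job_C:*/6, job_F:*/17}
Op 5: register job_C */17 -> active={job_A:*/3, job_C:*/17, job_F:*/17}
Op 6: register job_B */10 -> active={job_A:*/3, job_B:*/10, job_C:*/17, job_F:*/17}
Op 7: register job_A */4 -> active={job_A:*/4, job_B:*/10, job_C:*/17, job_F:*/17}
Op 8: register job_D */7 -> active={job_A:*/4, job_B:*/10, job_C:*/17, job_D:*/7, job_F:*/17}
Op 9: register job_C */17 -> active={job_A:*/4, job_B:*/10, job_C:*/17, job_D:*/7, job_F:*/17}
Op 10: register job_B */17 -> active={job_A:*/4, job_B:*/17, job_C:*/17, job_D:*/7, job_F:*/17}
Op 11: unregister job_F -> active={job_A:*/4, job_B:*/17, job_C:*/17, job_D:*/7}
Op 12: unregister job_D -> active={job_A:*/4, job_B:*/17, job_C:*/17}
  job_A: interval 4, next fire after T=273 is 276
  job_B: interval 17, next fire after T=273 is 289
  job_C: interval 17, next fire after T=273 is 289
Earliest = 276, winner (lex tiebreak) = job_A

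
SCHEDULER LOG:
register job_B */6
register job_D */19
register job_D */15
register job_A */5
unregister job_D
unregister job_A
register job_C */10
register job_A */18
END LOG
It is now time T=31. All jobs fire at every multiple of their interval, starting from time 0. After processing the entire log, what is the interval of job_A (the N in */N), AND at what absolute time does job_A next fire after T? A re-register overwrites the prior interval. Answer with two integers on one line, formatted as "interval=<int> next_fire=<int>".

Op 1: register job_B */6 -> active={job_B:*/6}
Op 2: register job_D */19 -> active={job_B:*/6, job_D:*/19}
Op 3: register job_D */15 -> active={job_B:*/6, job_D:*/15}
Op 4: register job_A */5 -> active={job_A:*/5, job_B:*/6, job_D:*/15}
Op 5: unregister job_D -> active={job_A:*/5, job_B:*/6}
Op 6: unregister job_A -> active={job_B:*/6}
Op 7: register job_C */10 -> active={job_B:*/6, job_C:*/10}
Op 8: register job_A */18 -> active={job_A:*/18, job_B:*/6, job_C:*/10}
Final interval of job_A = 18
Next fire of job_A after T=31: (31//18+1)*18 = 36

Answer: interval=18 next_fire=36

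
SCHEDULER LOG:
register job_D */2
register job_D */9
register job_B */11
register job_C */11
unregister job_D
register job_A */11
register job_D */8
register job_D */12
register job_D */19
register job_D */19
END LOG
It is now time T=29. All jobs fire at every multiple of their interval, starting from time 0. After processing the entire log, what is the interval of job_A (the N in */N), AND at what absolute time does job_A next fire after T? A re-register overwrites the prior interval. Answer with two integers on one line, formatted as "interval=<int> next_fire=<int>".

Op 1: register job_D */2 -> active={job_D:*/2}
Op 2: register job_D */9 -> active={job_D:*/9}
Op 3: register job_B */11 -> active={job_B:*/11, job_D:*/9}
Op 4: register job_C */11 -> active={job_B:*/11, job_C:*/11, job_D:*/9}
Op 5: unregister job_D -> active={job_B:*/11, job_C:*/11}
Op 6: register job_A */11 -> active={job_A:*/11, job_B:*/11, job_C:*/11}
Op 7: register job_D */8 -> active={job_A:*/11, job_B:*/11, job_C:*/11, job_D:*/8}
Op 8: register job_D */12 -> active={job_A:*/11, job_B:*/11, job_C:*/11, job_D:*/12}
Op 9: register job_D */19 -> active={job_A:*/11, job_B:*/11, job_C:*/11, job_D:*/19}
Op 10: register job_D */19 -> active={job_A:*/11, job_B:*/11, job_C:*/11, job_D:*/19}
Final interval of job_A = 11
Next fire of job_A after T=29: (29//11+1)*11 = 33

Answer: interval=11 next_fire=33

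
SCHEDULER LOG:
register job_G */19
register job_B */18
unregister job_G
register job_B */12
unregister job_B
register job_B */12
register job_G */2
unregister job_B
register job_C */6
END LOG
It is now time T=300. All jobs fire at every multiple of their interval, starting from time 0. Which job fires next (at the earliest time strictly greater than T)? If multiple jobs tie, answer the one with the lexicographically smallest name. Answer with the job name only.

Answer: job_G

Derivation:
Op 1: register job_G */19 -> active={job_G:*/19}
Op 2: register job_B */18 -> active={job_B:*/18, job_G:*/19}
Op 3: unregister job_G -> active={job_B:*/18}
Op 4: register job_B */12 -> active={job_B:*/12}
Op 5: unregister job_B -> active={}
Op 6: register job_B */12 -> active={job_B:*/12}
Op 7: register job_G */2 -> active={job_B:*/12, job_G:*/2}
Op 8: unregister job_B -> active={job_G:*/2}
Op 9: register job_C */6 -> active={job_C:*/6, job_G:*/2}
  job_C: interval 6, next fire after T=300 is 306
  job_G: interval 2, next fire after T=300 is 302
Earliest = 302, winner (lex tiebreak) = job_G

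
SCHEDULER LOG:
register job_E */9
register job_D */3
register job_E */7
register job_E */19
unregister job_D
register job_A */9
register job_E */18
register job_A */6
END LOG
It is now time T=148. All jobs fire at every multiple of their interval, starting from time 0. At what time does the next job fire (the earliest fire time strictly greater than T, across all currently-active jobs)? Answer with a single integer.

Op 1: register job_E */9 -> active={job_E:*/9}
Op 2: register job_D */3 -> active={job_D:*/3, job_E:*/9}
Op 3: register job_E */7 -> active={job_D:*/3, job_E:*/7}
Op 4: register job_E */19 -> active={job_D:*/3, job_E:*/19}
Op 5: unregister job_D -> active={job_E:*/19}
Op 6: register job_A */9 -> active={job_A:*/9, job_E:*/19}
Op 7: register job_E */18 -> active={job_A:*/9, job_E:*/18}
Op 8: register job_A */6 -> active={job_A:*/6, job_E:*/18}
  job_A: interval 6, next fire after T=148 is 150
  job_E: interval 18, next fire after T=148 is 162
Earliest fire time = 150 (job job_A)

Answer: 150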